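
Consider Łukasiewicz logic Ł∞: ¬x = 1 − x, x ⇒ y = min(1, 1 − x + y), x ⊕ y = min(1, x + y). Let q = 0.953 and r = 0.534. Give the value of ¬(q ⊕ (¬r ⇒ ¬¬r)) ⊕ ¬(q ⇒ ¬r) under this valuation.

0.487

¬r = 1 − 0.534 = 0.466
¬¬r = 1 − 0.466 = 0.534
¬r ⇒ ¬¬r = min(1, 1 − 0.466 + 0.534) = min(1, 1.068) = 1.000
q ⊕ (¬r ⇒ ¬¬r) = min(1, 0.953 + 1.000) = min(1, 1.953) = 1.000
¬(q ⊕ (¬r ⇒ ¬¬r)) = 1 − 1.000 = 0.000
q ⇒ ¬r = min(1, 1 − 0.953 + 0.466) = min(1, 0.513) = 0.513
¬(q ⇒ ¬r) = 1 − 0.513 = 0.487
¬(q ⊕ (¬r ⇒ ¬¬r)) ⊕ ¬(q ⇒ ¬r) = min(1, 0.000 + 0.487) = min(1, 0.487) = 0.487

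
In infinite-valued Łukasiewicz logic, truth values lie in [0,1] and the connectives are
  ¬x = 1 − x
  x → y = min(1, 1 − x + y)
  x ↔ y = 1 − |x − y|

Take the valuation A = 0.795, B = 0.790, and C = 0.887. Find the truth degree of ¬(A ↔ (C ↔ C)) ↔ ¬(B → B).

0.795

C ↔ C = 1 − |0.887 − 0.887| = 1 − 0.000 = 1.000
A ↔ (C ↔ C) = 1 − |0.795 − 1.000| = 1 − 0.205 = 0.795
¬(A ↔ (C ↔ C)) = 1 − 0.795 = 0.205
B → B = min(1, 1 − 0.790 + 0.790) = min(1, 1.000) = 1.000
¬(B → B) = 1 − 1.000 = 0.000
¬(A ↔ (C ↔ C)) ↔ ¬(B → B) = 1 − |0.205 − 0.000| = 1 − 0.205 = 0.795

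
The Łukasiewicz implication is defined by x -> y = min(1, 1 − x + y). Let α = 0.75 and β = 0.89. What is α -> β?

1.00

α -> β = min(1, 1 − 0.75 + 0.89) = min(1, 1.14) = 1.00
For comparison, the Gödel implication (1 if x ≤ y else y) would give 1.00.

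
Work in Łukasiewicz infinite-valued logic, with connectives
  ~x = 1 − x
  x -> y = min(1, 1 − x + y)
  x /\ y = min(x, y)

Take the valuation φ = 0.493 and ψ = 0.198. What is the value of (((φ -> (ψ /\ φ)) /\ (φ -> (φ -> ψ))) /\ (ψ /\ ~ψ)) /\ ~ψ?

0.198

ψ /\ φ = min(0.198, 0.493) = 0.198
φ -> (ψ /\ φ) = min(1, 1 − 0.493 + 0.198) = min(1, 0.705) = 0.705
φ -> ψ = min(1, 1 − 0.493 + 0.198) = min(1, 0.705) = 0.705
φ -> (φ -> ψ) = min(1, 1 − 0.493 + 0.705) = min(1, 1.212) = 1.000
(φ -> (ψ /\ φ)) /\ (φ -> (φ -> ψ)) = min(0.705, 1.000) = 0.705
~ψ = 1 − 0.198 = 0.802
ψ /\ ~ψ = min(0.198, 0.802) = 0.198
((φ -> (ψ /\ φ)) /\ (φ -> (φ -> ψ))) /\ (ψ /\ ~ψ) = min(0.705, 0.198) = 0.198
(((φ -> (ψ /\ φ)) /\ (φ -> (φ -> ψ))) /\ (ψ /\ ~ψ)) /\ ~ψ = min(0.198, 0.802) = 0.198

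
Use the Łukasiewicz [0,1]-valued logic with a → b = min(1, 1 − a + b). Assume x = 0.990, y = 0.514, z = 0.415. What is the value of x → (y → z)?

y → z = min(1, 1 − 0.514 + 0.415) = min(1, 0.901) = 0.901
x → (y → z) = min(1, 1 − 0.990 + 0.901) = min(1, 0.911) = 0.911

0.911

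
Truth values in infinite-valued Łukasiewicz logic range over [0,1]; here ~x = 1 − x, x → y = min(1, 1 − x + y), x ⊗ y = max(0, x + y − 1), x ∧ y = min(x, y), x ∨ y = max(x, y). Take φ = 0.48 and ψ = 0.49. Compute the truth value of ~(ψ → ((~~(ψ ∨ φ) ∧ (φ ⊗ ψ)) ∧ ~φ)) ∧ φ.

ψ ∨ φ = max(0.49, 0.48) = 0.49
~(ψ ∨ φ) = 1 − 0.49 = 0.51
~~(ψ ∨ φ) = 1 − 0.51 = 0.49
φ ⊗ ψ = max(0, 0.48 + 0.49 − 1) = max(0, -0.03) = 0.00
~~(ψ ∨ φ) ∧ (φ ⊗ ψ) = min(0.49, 0.00) = 0.00
~φ = 1 − 0.48 = 0.52
(~~(ψ ∨ φ) ∧ (φ ⊗ ψ)) ∧ ~φ = min(0.00, 0.52) = 0.00
ψ → ((~~(ψ ∨ φ) ∧ (φ ⊗ ψ)) ∧ ~φ) = min(1, 1 − 0.49 + 0.00) = min(1, 0.51) = 0.51
~(ψ → ((~~(ψ ∨ φ) ∧ (φ ⊗ ψ)) ∧ ~φ)) = 1 − 0.51 = 0.49
~(ψ → ((~~(ψ ∨ φ) ∧ (φ ⊗ ψ)) ∧ ~φ)) ∧ φ = min(0.49, 0.48) = 0.48

0.48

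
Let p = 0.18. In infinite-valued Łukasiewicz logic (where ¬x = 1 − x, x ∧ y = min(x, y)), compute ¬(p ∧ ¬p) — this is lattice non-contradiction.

0.82

¬p = 1 − 0.18 = 0.82
p ∧ ¬p = min(0.18, 0.82) = 0.18
¬(p ∧ ¬p) = 1 − 0.18 = 0.82
(The value 0.82 < 1 shows this instance is not satisfied; not a Ł∞-tautology — its value is 1 − min(a, 1−a).)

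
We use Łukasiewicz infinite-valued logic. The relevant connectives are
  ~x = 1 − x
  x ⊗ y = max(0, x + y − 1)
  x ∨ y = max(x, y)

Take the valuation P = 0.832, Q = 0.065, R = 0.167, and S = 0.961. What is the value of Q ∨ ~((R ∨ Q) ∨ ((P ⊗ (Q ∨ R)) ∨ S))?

R ∨ Q = max(0.167, 0.065) = 0.167
Q ∨ R = max(0.065, 0.167) = 0.167
P ⊗ (Q ∨ R) = max(0, 0.832 + 0.167 − 1) = max(0, -0.001) = 0.000
(P ⊗ (Q ∨ R)) ∨ S = max(0.000, 0.961) = 0.961
(R ∨ Q) ∨ ((P ⊗ (Q ∨ R)) ∨ S) = max(0.167, 0.961) = 0.961
~((R ∨ Q) ∨ ((P ⊗ (Q ∨ R)) ∨ S)) = 1 − 0.961 = 0.039
Q ∨ ~((R ∨ Q) ∨ ((P ⊗ (Q ∨ R)) ∨ S)) = max(0.065, 0.039) = 0.065

0.065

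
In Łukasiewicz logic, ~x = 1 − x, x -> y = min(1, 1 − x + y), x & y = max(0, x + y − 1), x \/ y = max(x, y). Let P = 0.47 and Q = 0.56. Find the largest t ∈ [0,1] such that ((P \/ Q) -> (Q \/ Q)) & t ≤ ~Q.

P \/ Q = max(0.47, 0.56) = 0.56
Q \/ Q = max(0.56, 0.56) = 0.56
(P \/ Q) -> (Q \/ Q) = min(1, 1 − 0.56 + 0.56) = min(1, 1.00) = 1.00
So the left factor is (P \/ Q) -> (Q \/ Q) = 1.00.
~Q = 1 − 0.56 = 0.44
So the right-hand bound is ~Q = 0.44.
The residuum of the Łukasiewicz t-norm gives the supremum: min(1, 1 − 1.00 + 0.44).
1 − 1.00 + 0.44 = 0.44, so t = min(1, 0.44) = 0.44.
Check: 1.00 & 0.44 = max(0, 0.44) = 0.44 ≤ 0.44.

0.44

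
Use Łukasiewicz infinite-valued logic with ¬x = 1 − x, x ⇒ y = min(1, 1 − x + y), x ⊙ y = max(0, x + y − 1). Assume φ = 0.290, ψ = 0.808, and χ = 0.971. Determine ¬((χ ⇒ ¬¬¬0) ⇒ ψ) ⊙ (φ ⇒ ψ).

0.192

¬0 = 1 − 0.000 = 1.000
¬¬0 = 1 − 1.000 = 0.000
¬¬¬0 = 1 − 0.000 = 1.000
χ ⇒ ¬¬¬0 = min(1, 1 − 0.971 + 1.000) = min(1, 1.029) = 1.000
(χ ⇒ ¬¬¬0) ⇒ ψ = min(1, 1 − 1.000 + 0.808) = min(1, 0.808) = 0.808
¬((χ ⇒ ¬¬¬0) ⇒ ψ) = 1 − 0.808 = 0.192
φ ⇒ ψ = min(1, 1 − 0.290 + 0.808) = min(1, 1.518) = 1.000
¬((χ ⇒ ¬¬¬0) ⇒ ψ) ⊙ (φ ⇒ ψ) = max(0, 0.192 + 1.000 − 1) = max(0, 0.192) = 0.192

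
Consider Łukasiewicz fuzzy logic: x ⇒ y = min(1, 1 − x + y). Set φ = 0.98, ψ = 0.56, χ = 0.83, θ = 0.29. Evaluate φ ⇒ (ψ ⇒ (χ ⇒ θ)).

χ ⇒ θ = min(1, 1 − 0.83 + 0.29) = min(1, 0.46) = 0.46
ψ ⇒ (χ ⇒ θ) = min(1, 1 − 0.56 + 0.46) = min(1, 0.90) = 0.90
φ ⇒ (ψ ⇒ (χ ⇒ θ)) = min(1, 1 − 0.98 + 0.90) = min(1, 0.92) = 0.92

0.92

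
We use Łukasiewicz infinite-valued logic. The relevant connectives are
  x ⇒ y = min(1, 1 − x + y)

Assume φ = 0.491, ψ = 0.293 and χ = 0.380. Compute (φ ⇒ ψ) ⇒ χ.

0.578

φ ⇒ ψ = min(1, 1 − 0.491 + 0.293) = min(1, 0.802) = 0.802
(φ ⇒ ψ) ⇒ χ = min(1, 1 − 0.802 + 0.380) = min(1, 0.578) = 0.578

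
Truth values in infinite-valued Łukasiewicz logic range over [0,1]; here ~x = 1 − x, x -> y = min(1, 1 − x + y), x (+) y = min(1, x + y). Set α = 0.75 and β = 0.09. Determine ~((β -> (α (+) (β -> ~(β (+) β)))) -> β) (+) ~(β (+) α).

β (+) β = min(1, 0.09 + 0.09) = min(1, 0.18) = 0.18
~(β (+) β) = 1 − 0.18 = 0.82
β -> ~(β (+) β) = min(1, 1 − 0.09 + 0.82) = min(1, 1.73) = 1.00
α (+) (β -> ~(β (+) β)) = min(1, 0.75 + 1.00) = min(1, 1.75) = 1.00
β -> (α (+) (β -> ~(β (+) β))) = min(1, 1 − 0.09 + 1.00) = min(1, 1.91) = 1.00
(β -> (α (+) (β -> ~(β (+) β)))) -> β = min(1, 1 − 1.00 + 0.09) = min(1, 0.09) = 0.09
~((β -> (α (+) (β -> ~(β (+) β)))) -> β) = 1 − 0.09 = 0.91
β (+) α = min(1, 0.09 + 0.75) = min(1, 0.84) = 0.84
~(β (+) α) = 1 − 0.84 = 0.16
~((β -> (α (+) (β -> ~(β (+) β)))) -> β) (+) ~(β (+) α) = min(1, 0.91 + 0.16) = min(1, 1.07) = 1.00

1.00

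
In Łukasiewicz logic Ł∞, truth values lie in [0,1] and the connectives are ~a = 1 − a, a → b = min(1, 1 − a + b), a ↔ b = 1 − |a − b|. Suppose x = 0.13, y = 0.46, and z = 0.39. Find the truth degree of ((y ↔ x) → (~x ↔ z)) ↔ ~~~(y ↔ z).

y ↔ x = 1 − |0.46 − 0.13| = 1 − 0.33 = 0.67
~x = 1 − 0.13 = 0.87
~x ↔ z = 1 − |0.87 − 0.39| = 1 − 0.48 = 0.52
(y ↔ x) → (~x ↔ z) = min(1, 1 − 0.67 + 0.52) = min(1, 0.85) = 0.85
y ↔ z = 1 − |0.46 − 0.39| = 1 − 0.07 = 0.93
~(y ↔ z) = 1 − 0.93 = 0.07
~~(y ↔ z) = 1 − 0.07 = 0.93
~~~(y ↔ z) = 1 − 0.93 = 0.07
((y ↔ x) → (~x ↔ z)) ↔ ~~~(y ↔ z) = 1 − |0.85 − 0.07| = 1 − 0.78 = 0.22

0.22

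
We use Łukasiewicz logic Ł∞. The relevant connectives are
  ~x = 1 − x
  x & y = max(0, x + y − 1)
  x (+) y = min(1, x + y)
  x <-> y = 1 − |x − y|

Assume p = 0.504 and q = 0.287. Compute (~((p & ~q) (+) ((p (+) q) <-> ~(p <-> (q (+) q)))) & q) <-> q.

0.713

~q = 1 − 0.287 = 0.713
p & ~q = max(0, 0.504 + 0.713 − 1) = max(0, 0.217) = 0.217
p (+) q = min(1, 0.504 + 0.287) = min(1, 0.791) = 0.791
q (+) q = min(1, 0.287 + 0.287) = min(1, 0.574) = 0.574
p <-> (q (+) q) = 1 − |0.504 − 0.574| = 1 − 0.070 = 0.930
~(p <-> (q (+) q)) = 1 − 0.930 = 0.070
(p (+) q) <-> ~(p <-> (q (+) q)) = 1 − |0.791 − 0.070| = 1 − 0.721 = 0.279
(p & ~q) (+) ((p (+) q) <-> ~(p <-> (q (+) q))) = min(1, 0.217 + 0.279) = min(1, 0.496) = 0.496
~((p & ~q) (+) ((p (+) q) <-> ~(p <-> (q (+) q)))) = 1 − 0.496 = 0.504
~((p & ~q) (+) ((p (+) q) <-> ~(p <-> (q (+) q)))) & q = max(0, 0.504 + 0.287 − 1) = max(0, -0.209) = 0.000
(~((p & ~q) (+) ((p (+) q) <-> ~(p <-> (q (+) q)))) & q) <-> q = 1 − |0.000 − 0.287| = 1 − 0.287 = 0.713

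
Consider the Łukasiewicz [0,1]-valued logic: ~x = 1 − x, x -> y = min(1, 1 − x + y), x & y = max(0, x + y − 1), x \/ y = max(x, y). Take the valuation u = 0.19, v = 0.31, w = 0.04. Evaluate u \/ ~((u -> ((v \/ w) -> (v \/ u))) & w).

0.96

v \/ w = max(0.31, 0.04) = 0.31
v \/ u = max(0.31, 0.19) = 0.31
(v \/ w) -> (v \/ u) = min(1, 1 − 0.31 + 0.31) = min(1, 1.00) = 1.00
u -> ((v \/ w) -> (v \/ u)) = min(1, 1 − 0.19 + 1.00) = min(1, 1.81) = 1.00
(u -> ((v \/ w) -> (v \/ u))) & w = max(0, 1.00 + 0.04 − 1) = max(0, 0.04) = 0.04
~((u -> ((v \/ w) -> (v \/ u))) & w) = 1 − 0.04 = 0.96
u \/ ~((u -> ((v \/ w) -> (v \/ u))) & w) = max(0.19, 0.96) = 0.96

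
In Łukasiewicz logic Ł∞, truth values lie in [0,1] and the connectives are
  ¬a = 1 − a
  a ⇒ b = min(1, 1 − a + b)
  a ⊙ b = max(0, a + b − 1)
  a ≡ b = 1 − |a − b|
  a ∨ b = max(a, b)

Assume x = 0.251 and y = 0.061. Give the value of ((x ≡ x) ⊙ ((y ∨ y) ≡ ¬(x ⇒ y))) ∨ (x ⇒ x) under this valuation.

1.000

x ≡ x = 1 − |0.251 − 0.251| = 1 − 0.000 = 1.000
y ∨ y = max(0.061, 0.061) = 0.061
x ⇒ y = min(1, 1 − 0.251 + 0.061) = min(1, 0.810) = 0.810
¬(x ⇒ y) = 1 − 0.810 = 0.190
(y ∨ y) ≡ ¬(x ⇒ y) = 1 − |0.061 − 0.190| = 1 − 0.129 = 0.871
(x ≡ x) ⊙ ((y ∨ y) ≡ ¬(x ⇒ y)) = max(0, 1.000 + 0.871 − 1) = max(0, 0.871) = 0.871
x ⇒ x = min(1, 1 − 0.251 + 0.251) = min(1, 1.000) = 1.000
((x ≡ x) ⊙ ((y ∨ y) ≡ ¬(x ⇒ y))) ∨ (x ⇒ x) = max(0.871, 1.000) = 1.000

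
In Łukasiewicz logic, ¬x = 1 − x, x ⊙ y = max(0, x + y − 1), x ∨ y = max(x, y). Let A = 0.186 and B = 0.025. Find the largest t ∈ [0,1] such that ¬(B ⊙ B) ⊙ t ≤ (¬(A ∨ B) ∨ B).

0.814

B ⊙ B = max(0, 0.025 + 0.025 − 1) = max(0, -0.950) = 0.000
¬(B ⊙ B) = 1 − 0.000 = 1.000
So the left factor is ¬(B ⊙ B) = 1.000.
A ∨ B = max(0.186, 0.025) = 0.186
¬(A ∨ B) = 1 − 0.186 = 0.814
¬(A ∨ B) ∨ B = max(0.814, 0.025) = 0.814
So the right-hand bound is ¬(A ∨ B) ∨ B = 0.814.
The residuum of the Łukasiewicz t-norm gives the supremum: min(1, 1 − 1.000 + 0.814).
1 − 1.000 + 0.814 = 0.814, so t = min(1, 0.814) = 0.814.
Check: 1.000 ⊙ 0.814 = max(0, 0.814) = 0.814 ≤ 0.814.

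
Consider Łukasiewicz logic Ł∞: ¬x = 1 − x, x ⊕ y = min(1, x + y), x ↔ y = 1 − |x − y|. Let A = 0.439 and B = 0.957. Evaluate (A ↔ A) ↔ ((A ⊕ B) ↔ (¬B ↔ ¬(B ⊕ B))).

A ↔ A = 1 − |0.439 − 0.439| = 1 − 0.000 = 1.000
A ⊕ B = min(1, 0.439 + 0.957) = min(1, 1.396) = 1.000
¬B = 1 − 0.957 = 0.043
B ⊕ B = min(1, 0.957 + 0.957) = min(1, 1.914) = 1.000
¬(B ⊕ B) = 1 − 1.000 = 0.000
¬B ↔ ¬(B ⊕ B) = 1 − |0.043 − 0.000| = 1 − 0.043 = 0.957
(A ⊕ B) ↔ (¬B ↔ ¬(B ⊕ B)) = 1 − |1.000 − 0.957| = 1 − 0.043 = 0.957
(A ↔ A) ↔ ((A ⊕ B) ↔ (¬B ↔ ¬(B ⊕ B))) = 1 − |1.000 − 0.957| = 1 − 0.043 = 0.957

0.957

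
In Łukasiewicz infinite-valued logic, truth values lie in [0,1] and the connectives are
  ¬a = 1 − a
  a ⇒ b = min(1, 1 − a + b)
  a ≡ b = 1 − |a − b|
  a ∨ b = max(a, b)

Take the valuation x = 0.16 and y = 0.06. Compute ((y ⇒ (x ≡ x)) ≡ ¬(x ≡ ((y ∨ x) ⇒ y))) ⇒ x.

0.42

x ≡ x = 1 − |0.16 − 0.16| = 1 − 0.00 = 1.00
y ⇒ (x ≡ x) = min(1, 1 − 0.06 + 1.00) = min(1, 1.94) = 1.00
y ∨ x = max(0.06, 0.16) = 0.16
(y ∨ x) ⇒ y = min(1, 1 − 0.16 + 0.06) = min(1, 0.90) = 0.90
x ≡ ((y ∨ x) ⇒ y) = 1 − |0.16 − 0.90| = 1 − 0.74 = 0.26
¬(x ≡ ((y ∨ x) ⇒ y)) = 1 − 0.26 = 0.74
(y ⇒ (x ≡ x)) ≡ ¬(x ≡ ((y ∨ x) ⇒ y)) = 1 − |1.00 − 0.74| = 1 − 0.26 = 0.74
((y ⇒ (x ≡ x)) ≡ ¬(x ≡ ((y ∨ x) ⇒ y))) ⇒ x = min(1, 1 − 0.74 + 0.16) = min(1, 0.42) = 0.42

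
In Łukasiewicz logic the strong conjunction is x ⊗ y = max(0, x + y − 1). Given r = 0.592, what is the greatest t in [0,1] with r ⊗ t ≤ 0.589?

The residuum of the Łukasiewicz t-norm gives the supremum: min(1, 1 − 0.592 + 0.589).
1 − 0.592 + 0.589 = 0.997, so t = min(1, 0.997) = 0.997.
Check: 0.592 ⊗ 0.997 = max(0, 0.589) = 0.589 ≤ 0.589.

0.997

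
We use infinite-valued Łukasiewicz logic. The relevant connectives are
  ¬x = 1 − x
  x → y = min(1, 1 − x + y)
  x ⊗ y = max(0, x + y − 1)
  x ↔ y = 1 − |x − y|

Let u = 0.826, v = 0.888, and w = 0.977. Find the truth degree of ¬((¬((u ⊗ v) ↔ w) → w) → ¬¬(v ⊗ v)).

u ⊗ v = max(0, 0.826 + 0.888 − 1) = max(0, 0.714) = 0.714
(u ⊗ v) ↔ w = 1 − |0.714 − 0.977| = 1 − 0.263 = 0.737
¬((u ⊗ v) ↔ w) = 1 − 0.737 = 0.263
¬((u ⊗ v) ↔ w) → w = min(1, 1 − 0.263 + 0.977) = min(1, 1.714) = 1.000
v ⊗ v = max(0, 0.888 + 0.888 − 1) = max(0, 0.776) = 0.776
¬(v ⊗ v) = 1 − 0.776 = 0.224
¬¬(v ⊗ v) = 1 − 0.224 = 0.776
(¬((u ⊗ v) ↔ w) → w) → ¬¬(v ⊗ v) = min(1, 1 − 1.000 + 0.776) = min(1, 0.776) = 0.776
¬((¬((u ⊗ v) ↔ w) → w) → ¬¬(v ⊗ v)) = 1 − 0.776 = 0.224

0.224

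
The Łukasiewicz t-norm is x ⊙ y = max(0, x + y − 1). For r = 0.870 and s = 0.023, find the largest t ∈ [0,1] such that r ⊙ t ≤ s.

0.153

The residuum of the Łukasiewicz t-norm gives the supremum: min(1, 1 − 0.870 + 0.023).
1 − 0.870 + 0.023 = 0.153, so t = min(1, 0.153) = 0.153.
Check: 0.870 ⊙ 0.153 = max(0, 0.023) = 0.023 ≤ 0.023.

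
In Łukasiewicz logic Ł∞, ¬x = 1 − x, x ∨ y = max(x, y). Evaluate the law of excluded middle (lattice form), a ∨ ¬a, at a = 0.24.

¬a = 1 − 0.24 = 0.76
a ∨ ¬a = max(0.24, 0.76) = 0.76
(The value 0.76 < 1 shows this instance is not satisfied; not a Ł∞-tautology — its value is max(a, 1−a).)

0.76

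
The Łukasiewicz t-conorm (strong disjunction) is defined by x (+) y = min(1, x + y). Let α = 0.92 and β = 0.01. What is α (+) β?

0.93

α (+) β = min(1, 0.92 + 0.01) = min(1, 0.93) = 0.93
For comparison, the Gödel t-conorm max(x, y) would give 0.92.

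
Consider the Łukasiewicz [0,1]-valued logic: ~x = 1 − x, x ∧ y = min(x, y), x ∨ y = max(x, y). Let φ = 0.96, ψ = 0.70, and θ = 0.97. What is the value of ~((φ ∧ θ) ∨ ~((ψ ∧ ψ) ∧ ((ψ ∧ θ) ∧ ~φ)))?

0.04

φ ∧ θ = min(0.96, 0.97) = 0.96
ψ ∧ ψ = min(0.70, 0.70) = 0.70
ψ ∧ θ = min(0.70, 0.97) = 0.70
~φ = 1 − 0.96 = 0.04
(ψ ∧ θ) ∧ ~φ = min(0.70, 0.04) = 0.04
(ψ ∧ ψ) ∧ ((ψ ∧ θ) ∧ ~φ) = min(0.70, 0.04) = 0.04
~((ψ ∧ ψ) ∧ ((ψ ∧ θ) ∧ ~φ)) = 1 − 0.04 = 0.96
(φ ∧ θ) ∨ ~((ψ ∧ ψ) ∧ ((ψ ∧ θ) ∧ ~φ)) = max(0.96, 0.96) = 0.96
~((φ ∧ θ) ∨ ~((ψ ∧ ψ) ∧ ((ψ ∧ θ) ∧ ~φ))) = 1 − 0.96 = 0.04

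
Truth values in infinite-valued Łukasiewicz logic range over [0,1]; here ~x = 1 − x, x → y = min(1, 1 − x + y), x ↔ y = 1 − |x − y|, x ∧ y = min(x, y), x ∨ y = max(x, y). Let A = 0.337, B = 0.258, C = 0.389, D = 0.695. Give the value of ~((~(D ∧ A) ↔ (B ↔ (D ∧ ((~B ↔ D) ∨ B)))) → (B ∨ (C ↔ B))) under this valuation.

0.031

D ∧ A = min(0.695, 0.337) = 0.337
~(D ∧ A) = 1 − 0.337 = 0.663
~B = 1 − 0.258 = 0.742
~B ↔ D = 1 − |0.742 − 0.695| = 1 − 0.047 = 0.953
(~B ↔ D) ∨ B = max(0.953, 0.258) = 0.953
D ∧ ((~B ↔ D) ∨ B) = min(0.695, 0.953) = 0.695
B ↔ (D ∧ ((~B ↔ D) ∨ B)) = 1 − |0.258 − 0.695| = 1 − 0.437 = 0.563
~(D ∧ A) ↔ (B ↔ (D ∧ ((~B ↔ D) ∨ B))) = 1 − |0.663 − 0.563| = 1 − 0.100 = 0.900
C ↔ B = 1 − |0.389 − 0.258| = 1 − 0.131 = 0.869
B ∨ (C ↔ B) = max(0.258, 0.869) = 0.869
(~(D ∧ A) ↔ (B ↔ (D ∧ ((~B ↔ D) ∨ B)))) → (B ∨ (C ↔ B)) = min(1, 1 − 0.900 + 0.869) = min(1, 0.969) = 0.969
~((~(D ∧ A) ↔ (B ↔ (D ∧ ((~B ↔ D) ∨ B)))) → (B ∨ (C ↔ B))) = 1 − 0.969 = 0.031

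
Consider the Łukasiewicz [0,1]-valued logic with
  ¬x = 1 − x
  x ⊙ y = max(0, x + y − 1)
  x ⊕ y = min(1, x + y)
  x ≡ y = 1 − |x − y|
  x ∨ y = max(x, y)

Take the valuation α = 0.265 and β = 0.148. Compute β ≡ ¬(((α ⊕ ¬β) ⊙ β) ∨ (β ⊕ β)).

¬β = 1 − 0.148 = 0.852
α ⊕ ¬β = min(1, 0.265 + 0.852) = min(1, 1.117) = 1.000
(α ⊕ ¬β) ⊙ β = max(0, 1.000 + 0.148 − 1) = max(0, 0.148) = 0.148
β ⊕ β = min(1, 0.148 + 0.148) = min(1, 0.296) = 0.296
((α ⊕ ¬β) ⊙ β) ∨ (β ⊕ β) = max(0.148, 0.296) = 0.296
¬(((α ⊕ ¬β) ⊙ β) ∨ (β ⊕ β)) = 1 − 0.296 = 0.704
β ≡ ¬(((α ⊕ ¬β) ⊙ β) ∨ (β ⊕ β)) = 1 − |0.148 − 0.704| = 1 − 0.556 = 0.444

0.444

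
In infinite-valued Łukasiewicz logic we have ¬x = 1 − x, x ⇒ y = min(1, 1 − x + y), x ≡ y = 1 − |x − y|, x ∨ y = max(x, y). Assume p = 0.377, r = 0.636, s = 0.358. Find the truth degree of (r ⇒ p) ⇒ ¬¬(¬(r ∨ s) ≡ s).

1.000

r ⇒ p = min(1, 1 − 0.636 + 0.377) = min(1, 0.741) = 0.741
r ∨ s = max(0.636, 0.358) = 0.636
¬(r ∨ s) = 1 − 0.636 = 0.364
¬(r ∨ s) ≡ s = 1 − |0.364 − 0.358| = 1 − 0.006 = 0.994
¬(¬(r ∨ s) ≡ s) = 1 − 0.994 = 0.006
¬¬(¬(r ∨ s) ≡ s) = 1 − 0.006 = 0.994
(r ⇒ p) ⇒ ¬¬(¬(r ∨ s) ≡ s) = min(1, 1 − 0.741 + 0.994) = min(1, 1.253) = 1.000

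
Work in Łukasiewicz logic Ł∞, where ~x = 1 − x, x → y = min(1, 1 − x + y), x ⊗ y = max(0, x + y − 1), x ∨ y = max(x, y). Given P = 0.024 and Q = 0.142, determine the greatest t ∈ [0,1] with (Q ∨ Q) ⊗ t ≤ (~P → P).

0.906

Q ∨ Q = max(0.142, 0.142) = 0.142
So the left factor is Q ∨ Q = 0.142.
~P = 1 − 0.024 = 0.976
~P → P = min(1, 1 − 0.976 + 0.024) = min(1, 0.048) = 0.048
So the right-hand bound is ~P → P = 0.048.
The residuum of the Łukasiewicz t-norm gives the supremum: min(1, 1 − 0.142 + 0.048).
1 − 0.142 + 0.048 = 0.906, so t = min(1, 0.906) = 0.906.
Check: 0.142 ⊗ 0.906 = max(0, 0.048) = 0.048 ≤ 0.048.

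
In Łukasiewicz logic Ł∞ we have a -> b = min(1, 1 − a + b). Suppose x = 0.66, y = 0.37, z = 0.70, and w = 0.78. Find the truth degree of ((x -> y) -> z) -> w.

x -> y = min(1, 1 − 0.66 + 0.37) = min(1, 0.71) = 0.71
(x -> y) -> z = min(1, 1 − 0.71 + 0.70) = min(1, 0.99) = 0.99
((x -> y) -> z) -> w = min(1, 1 − 0.99 + 0.78) = min(1, 0.79) = 0.79

0.79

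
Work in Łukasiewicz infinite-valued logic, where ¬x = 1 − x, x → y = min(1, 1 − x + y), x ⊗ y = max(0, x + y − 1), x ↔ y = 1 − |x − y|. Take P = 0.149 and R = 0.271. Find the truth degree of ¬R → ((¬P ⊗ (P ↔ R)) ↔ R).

0.813

¬R = 1 − 0.271 = 0.729
¬P = 1 − 0.149 = 0.851
P ↔ R = 1 − |0.149 − 0.271| = 1 − 0.122 = 0.878
¬P ⊗ (P ↔ R) = max(0, 0.851 + 0.878 − 1) = max(0, 0.729) = 0.729
(¬P ⊗ (P ↔ R)) ↔ R = 1 − |0.729 − 0.271| = 1 − 0.458 = 0.542
¬R → ((¬P ⊗ (P ↔ R)) ↔ R) = min(1, 1 − 0.729 + 0.542) = min(1, 0.813) = 0.813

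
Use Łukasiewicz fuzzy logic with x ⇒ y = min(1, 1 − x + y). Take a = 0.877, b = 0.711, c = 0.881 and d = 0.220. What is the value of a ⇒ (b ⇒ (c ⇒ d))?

0.751

c ⇒ d = min(1, 1 − 0.881 + 0.220) = min(1, 0.339) = 0.339
b ⇒ (c ⇒ d) = min(1, 1 − 0.711 + 0.339) = min(1, 0.628) = 0.628
a ⇒ (b ⇒ (c ⇒ d)) = min(1, 1 − 0.877 + 0.628) = min(1, 0.751) = 0.751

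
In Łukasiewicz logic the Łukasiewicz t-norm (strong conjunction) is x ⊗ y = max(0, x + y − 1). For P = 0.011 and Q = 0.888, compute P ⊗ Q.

0.000

P ⊗ Q = max(0, 0.011 + 0.888 − 1) = max(0, -0.101) = 0.000
For comparison, the Gödel (minimum) t-norm min(x, y) would give 0.011.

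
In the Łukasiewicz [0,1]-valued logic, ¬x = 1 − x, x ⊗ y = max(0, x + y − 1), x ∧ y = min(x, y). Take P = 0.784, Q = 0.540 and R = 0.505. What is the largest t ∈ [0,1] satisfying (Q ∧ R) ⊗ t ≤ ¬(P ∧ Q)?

Q ∧ R = min(0.540, 0.505) = 0.505
So the left factor is Q ∧ R = 0.505.
P ∧ Q = min(0.784, 0.540) = 0.540
¬(P ∧ Q) = 1 − 0.540 = 0.460
So the right-hand bound is ¬(P ∧ Q) = 0.460.
The residuum of the Łukasiewicz t-norm gives the supremum: min(1, 1 − 0.505 + 0.460).
1 − 0.505 + 0.460 = 0.955, so t = min(1, 0.955) = 0.955.
Check: 0.505 ⊗ 0.955 = max(0, 0.460) = 0.460 ≤ 0.460.

0.955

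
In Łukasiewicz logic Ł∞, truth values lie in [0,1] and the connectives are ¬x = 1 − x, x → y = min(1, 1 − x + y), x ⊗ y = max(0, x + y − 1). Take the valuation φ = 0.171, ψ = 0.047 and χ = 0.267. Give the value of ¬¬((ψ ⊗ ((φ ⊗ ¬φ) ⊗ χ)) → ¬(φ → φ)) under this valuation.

¬φ = 1 − 0.171 = 0.829
φ ⊗ ¬φ = max(0, 0.171 + 0.829 − 1) = max(0, 0.000) = 0.000
(φ ⊗ ¬φ) ⊗ χ = max(0, 0.000 + 0.267 − 1) = max(0, -0.733) = 0.000
ψ ⊗ ((φ ⊗ ¬φ) ⊗ χ) = max(0, 0.047 + 0.000 − 1) = max(0, -0.953) = 0.000
φ → φ = min(1, 1 − 0.171 + 0.171) = min(1, 1.000) = 1.000
¬(φ → φ) = 1 − 1.000 = 0.000
(ψ ⊗ ((φ ⊗ ¬φ) ⊗ χ)) → ¬(φ → φ) = min(1, 1 − 0.000 + 0.000) = min(1, 1.000) = 1.000
¬((ψ ⊗ ((φ ⊗ ¬φ) ⊗ χ)) → ¬(φ → φ)) = 1 − 1.000 = 0.000
¬¬((ψ ⊗ ((φ ⊗ ¬φ) ⊗ χ)) → ¬(φ → φ)) = 1 − 0.000 = 1.000

1.000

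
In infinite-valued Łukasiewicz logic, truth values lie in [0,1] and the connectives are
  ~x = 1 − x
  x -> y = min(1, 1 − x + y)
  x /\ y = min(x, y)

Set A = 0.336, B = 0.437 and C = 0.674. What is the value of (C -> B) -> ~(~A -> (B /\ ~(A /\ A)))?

0.464

C -> B = min(1, 1 − 0.674 + 0.437) = min(1, 0.763) = 0.763
~A = 1 − 0.336 = 0.664
A /\ A = min(0.336, 0.336) = 0.336
~(A /\ A) = 1 − 0.336 = 0.664
B /\ ~(A /\ A) = min(0.437, 0.664) = 0.437
~A -> (B /\ ~(A /\ A)) = min(1, 1 − 0.664 + 0.437) = min(1, 0.773) = 0.773
~(~A -> (B /\ ~(A /\ A))) = 1 − 0.773 = 0.227
(C -> B) -> ~(~A -> (B /\ ~(A /\ A))) = min(1, 1 − 0.763 + 0.227) = min(1, 0.464) = 0.464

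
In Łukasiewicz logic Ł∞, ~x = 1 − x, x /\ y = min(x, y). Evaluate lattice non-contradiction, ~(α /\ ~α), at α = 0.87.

0.87

~α = 1 − 0.87 = 0.13
α /\ ~α = min(0.87, 0.13) = 0.13
~(α /\ ~α) = 1 − 0.13 = 0.87
(The value 0.87 < 1 shows this instance is not satisfied; not a Ł∞-tautology — its value is 1 − min(a, 1−a).)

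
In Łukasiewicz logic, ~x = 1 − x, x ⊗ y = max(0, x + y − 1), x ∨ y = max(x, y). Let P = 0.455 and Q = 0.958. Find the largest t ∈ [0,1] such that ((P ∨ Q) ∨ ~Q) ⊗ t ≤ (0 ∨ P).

P ∨ Q = max(0.455, 0.958) = 0.958
~Q = 1 − 0.958 = 0.042
(P ∨ Q) ∨ ~Q = max(0.958, 0.042) = 0.958
So the left factor is (P ∨ Q) ∨ ~Q = 0.958.
0 ∨ P = max(0.000, 0.455) = 0.455
So the right-hand bound is 0 ∨ P = 0.455.
The residuum of the Łukasiewicz t-norm gives the supremum: min(1, 1 − 0.958 + 0.455).
1 − 0.958 + 0.455 = 0.497, so t = min(1, 0.497) = 0.497.
Check: 0.958 ⊗ 0.497 = max(0, 0.455) = 0.455 ≤ 0.455.

0.497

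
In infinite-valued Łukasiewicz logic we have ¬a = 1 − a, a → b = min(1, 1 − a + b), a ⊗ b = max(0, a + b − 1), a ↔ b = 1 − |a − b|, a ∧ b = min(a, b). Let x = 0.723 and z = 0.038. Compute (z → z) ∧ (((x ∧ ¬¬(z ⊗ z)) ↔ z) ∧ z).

z → z = min(1, 1 − 0.038 + 0.038) = min(1, 1.000) = 1.000
z ⊗ z = max(0, 0.038 + 0.038 − 1) = max(0, -0.924) = 0.000
¬(z ⊗ z) = 1 − 0.000 = 1.000
¬¬(z ⊗ z) = 1 − 1.000 = 0.000
x ∧ ¬¬(z ⊗ z) = min(0.723, 0.000) = 0.000
(x ∧ ¬¬(z ⊗ z)) ↔ z = 1 − |0.000 − 0.038| = 1 − 0.038 = 0.962
((x ∧ ¬¬(z ⊗ z)) ↔ z) ∧ z = min(0.962, 0.038) = 0.038
(z → z) ∧ (((x ∧ ¬¬(z ⊗ z)) ↔ z) ∧ z) = min(1.000, 0.038) = 0.038

0.038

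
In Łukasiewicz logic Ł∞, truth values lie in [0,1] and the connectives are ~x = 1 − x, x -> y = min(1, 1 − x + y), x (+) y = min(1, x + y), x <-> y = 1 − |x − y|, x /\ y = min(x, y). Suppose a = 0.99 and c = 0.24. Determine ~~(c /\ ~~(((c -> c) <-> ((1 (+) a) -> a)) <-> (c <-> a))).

c -> c = min(1, 1 − 0.24 + 0.24) = min(1, 1.00) = 1.00
1 (+) a = min(1, 1.00 + 0.99) = min(1, 1.99) = 1.00
(1 (+) a) -> a = min(1, 1 − 1.00 + 0.99) = min(1, 0.99) = 0.99
(c -> c) <-> ((1 (+) a) -> a) = 1 − |1.00 − 0.99| = 1 − 0.01 = 0.99
c <-> a = 1 − |0.24 − 0.99| = 1 − 0.75 = 0.25
((c -> c) <-> ((1 (+) a) -> a)) <-> (c <-> a) = 1 − |0.99 − 0.25| = 1 − 0.74 = 0.26
~(((c -> c) <-> ((1 (+) a) -> a)) <-> (c <-> a)) = 1 − 0.26 = 0.74
~~(((c -> c) <-> ((1 (+) a) -> a)) <-> (c <-> a)) = 1 − 0.74 = 0.26
c /\ ~~(((c -> c) <-> ((1 (+) a) -> a)) <-> (c <-> a)) = min(0.24, 0.26) = 0.24
~(c /\ ~~(((c -> c) <-> ((1 (+) a) -> a)) <-> (c <-> a))) = 1 − 0.24 = 0.76
~~(c /\ ~~(((c -> c) <-> ((1 (+) a) -> a)) <-> (c <-> a))) = 1 − 0.76 = 0.24

0.24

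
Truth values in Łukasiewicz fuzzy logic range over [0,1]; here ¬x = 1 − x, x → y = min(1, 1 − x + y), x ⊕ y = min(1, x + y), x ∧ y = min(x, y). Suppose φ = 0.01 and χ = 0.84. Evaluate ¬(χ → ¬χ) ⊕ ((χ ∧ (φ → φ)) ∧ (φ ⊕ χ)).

¬χ = 1 − 0.84 = 0.16
χ → ¬χ = min(1, 1 − 0.84 + 0.16) = min(1, 0.32) = 0.32
¬(χ → ¬χ) = 1 − 0.32 = 0.68
φ → φ = min(1, 1 − 0.01 + 0.01) = min(1, 1.00) = 1.00
χ ∧ (φ → φ) = min(0.84, 1.00) = 0.84
φ ⊕ χ = min(1, 0.01 + 0.84) = min(1, 0.85) = 0.85
(χ ∧ (φ → φ)) ∧ (φ ⊕ χ) = min(0.84, 0.85) = 0.84
¬(χ → ¬χ) ⊕ ((χ ∧ (φ → φ)) ∧ (φ ⊕ χ)) = min(1, 0.68 + 0.84) = min(1, 1.52) = 1.00

1.00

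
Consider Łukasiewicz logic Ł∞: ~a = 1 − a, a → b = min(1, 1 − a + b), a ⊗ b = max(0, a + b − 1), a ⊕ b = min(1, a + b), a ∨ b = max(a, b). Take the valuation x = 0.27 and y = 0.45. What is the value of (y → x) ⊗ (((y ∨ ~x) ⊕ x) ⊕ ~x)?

0.82

y → x = min(1, 1 − 0.45 + 0.27) = min(1, 0.82) = 0.82
~x = 1 − 0.27 = 0.73
y ∨ ~x = max(0.45, 0.73) = 0.73
(y ∨ ~x) ⊕ x = min(1, 0.73 + 0.27) = min(1, 1.00) = 1.00
((y ∨ ~x) ⊕ x) ⊕ ~x = min(1, 1.00 + 0.73) = min(1, 1.73) = 1.00
(y → x) ⊗ (((y ∨ ~x) ⊕ x) ⊕ ~x) = max(0, 0.82 + 1.00 − 1) = max(0, 0.82) = 0.82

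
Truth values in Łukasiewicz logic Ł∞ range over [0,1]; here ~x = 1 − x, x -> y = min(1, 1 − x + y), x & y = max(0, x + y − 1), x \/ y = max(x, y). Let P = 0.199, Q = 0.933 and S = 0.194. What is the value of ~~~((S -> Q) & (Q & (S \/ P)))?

0.868

S -> Q = min(1, 1 − 0.194 + 0.933) = min(1, 1.739) = 1.000
S \/ P = max(0.194, 0.199) = 0.199
Q & (S \/ P) = max(0, 0.933 + 0.199 − 1) = max(0, 0.132) = 0.132
(S -> Q) & (Q & (S \/ P)) = max(0, 1.000 + 0.132 − 1) = max(0, 0.132) = 0.132
~((S -> Q) & (Q & (S \/ P))) = 1 − 0.132 = 0.868
~~((S -> Q) & (Q & (S \/ P))) = 1 − 0.868 = 0.132
~~~((S -> Q) & (Q & (S \/ P))) = 1 − 0.132 = 0.868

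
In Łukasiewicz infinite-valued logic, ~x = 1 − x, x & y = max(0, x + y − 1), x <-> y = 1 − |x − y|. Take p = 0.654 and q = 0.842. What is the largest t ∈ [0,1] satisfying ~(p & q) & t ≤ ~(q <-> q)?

0.496

p & q = max(0, 0.654 + 0.842 − 1) = max(0, 0.496) = 0.496
~(p & q) = 1 − 0.496 = 0.504
So the left factor is ~(p & q) = 0.504.
q <-> q = 1 − |0.842 − 0.842| = 1 − 0.000 = 1.000
~(q <-> q) = 1 − 1.000 = 0.000
So the right-hand bound is ~(q <-> q) = 0.000.
The residuum of the Łukasiewicz t-norm gives the supremum: min(1, 1 − 0.504 + 0.000).
1 − 0.504 + 0.000 = 0.496, so t = min(1, 0.496) = 0.496.
Check: 0.504 & 0.496 = max(0, 0.000) = 0.000 ≤ 0.000.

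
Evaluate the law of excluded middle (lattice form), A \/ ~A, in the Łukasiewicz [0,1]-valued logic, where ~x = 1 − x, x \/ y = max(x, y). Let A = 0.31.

0.69

~A = 1 − 0.31 = 0.69
A \/ ~A = max(0.31, 0.69) = 0.69
(The value 0.69 < 1 shows this instance is not satisfied; not a Ł∞-tautology — its value is max(a, 1−a).)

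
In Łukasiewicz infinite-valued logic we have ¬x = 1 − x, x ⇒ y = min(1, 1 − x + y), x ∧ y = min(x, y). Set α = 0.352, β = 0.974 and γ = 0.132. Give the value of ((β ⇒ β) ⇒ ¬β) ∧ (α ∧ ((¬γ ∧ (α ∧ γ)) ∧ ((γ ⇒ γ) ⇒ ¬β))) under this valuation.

β ⇒ β = min(1, 1 − 0.974 + 0.974) = min(1, 1.000) = 1.000
¬β = 1 − 0.974 = 0.026
(β ⇒ β) ⇒ ¬β = min(1, 1 − 1.000 + 0.026) = min(1, 0.026) = 0.026
¬γ = 1 − 0.132 = 0.868
α ∧ γ = min(0.352, 0.132) = 0.132
¬γ ∧ (α ∧ γ) = min(0.868, 0.132) = 0.132
γ ⇒ γ = min(1, 1 − 0.132 + 0.132) = min(1, 1.000) = 1.000
(γ ⇒ γ) ⇒ ¬β = min(1, 1 − 1.000 + 0.026) = min(1, 0.026) = 0.026
(¬γ ∧ (α ∧ γ)) ∧ ((γ ⇒ γ) ⇒ ¬β) = min(0.132, 0.026) = 0.026
α ∧ ((¬γ ∧ (α ∧ γ)) ∧ ((γ ⇒ γ) ⇒ ¬β)) = min(0.352, 0.026) = 0.026
((β ⇒ β) ⇒ ¬β) ∧ (α ∧ ((¬γ ∧ (α ∧ γ)) ∧ ((γ ⇒ γ) ⇒ ¬β))) = min(0.026, 0.026) = 0.026

0.026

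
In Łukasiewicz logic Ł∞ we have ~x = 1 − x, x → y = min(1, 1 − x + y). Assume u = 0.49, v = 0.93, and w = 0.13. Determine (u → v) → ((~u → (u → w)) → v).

u → v = min(1, 1 − 0.49 + 0.93) = min(1, 1.44) = 1.00
~u = 1 − 0.49 = 0.51
u → w = min(1, 1 − 0.49 + 0.13) = min(1, 0.64) = 0.64
~u → (u → w) = min(1, 1 − 0.51 + 0.64) = min(1, 1.13) = 1.00
(~u → (u → w)) → v = min(1, 1 − 1.00 + 0.93) = min(1, 0.93) = 0.93
(u → v) → ((~u → (u → w)) → v) = min(1, 1 − 1.00 + 0.93) = min(1, 0.93) = 0.93

0.93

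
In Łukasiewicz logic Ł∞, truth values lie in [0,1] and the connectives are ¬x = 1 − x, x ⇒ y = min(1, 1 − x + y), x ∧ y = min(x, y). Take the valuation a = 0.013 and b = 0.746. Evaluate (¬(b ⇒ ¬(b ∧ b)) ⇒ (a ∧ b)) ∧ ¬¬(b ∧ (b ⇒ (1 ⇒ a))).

0.267

b ∧ b = min(0.746, 0.746) = 0.746
¬(b ∧ b) = 1 − 0.746 = 0.254
b ⇒ ¬(b ∧ b) = min(1, 1 − 0.746 + 0.254) = min(1, 0.508) = 0.508
¬(b ⇒ ¬(b ∧ b)) = 1 − 0.508 = 0.492
a ∧ b = min(0.013, 0.746) = 0.013
¬(b ⇒ ¬(b ∧ b)) ⇒ (a ∧ b) = min(1, 1 − 0.492 + 0.013) = min(1, 0.521) = 0.521
1 ⇒ a = min(1, 1 − 1.000 + 0.013) = min(1, 0.013) = 0.013
b ⇒ (1 ⇒ a) = min(1, 1 − 0.746 + 0.013) = min(1, 0.267) = 0.267
b ∧ (b ⇒ (1 ⇒ a)) = min(0.746, 0.267) = 0.267
¬(b ∧ (b ⇒ (1 ⇒ a))) = 1 − 0.267 = 0.733
¬¬(b ∧ (b ⇒ (1 ⇒ a))) = 1 − 0.733 = 0.267
(¬(b ⇒ ¬(b ∧ b)) ⇒ (a ∧ b)) ∧ ¬¬(b ∧ (b ⇒ (1 ⇒ a))) = min(0.521, 0.267) = 0.267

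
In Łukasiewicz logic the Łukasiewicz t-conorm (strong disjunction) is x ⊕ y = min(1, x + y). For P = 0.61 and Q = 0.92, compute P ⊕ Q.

P ⊕ Q = min(1, 0.61 + 0.92) = min(1, 1.53) = 1.00
For comparison, the Gödel t-conorm max(x, y) would give 0.92.

1.00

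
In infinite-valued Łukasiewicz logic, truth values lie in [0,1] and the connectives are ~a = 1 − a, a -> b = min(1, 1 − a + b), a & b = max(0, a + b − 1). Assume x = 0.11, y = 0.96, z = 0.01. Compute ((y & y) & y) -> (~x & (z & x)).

y & y = max(0, 0.96 + 0.96 − 1) = max(0, 0.92) = 0.92
(y & y) & y = max(0, 0.92 + 0.96 − 1) = max(0, 0.88) = 0.88
~x = 1 − 0.11 = 0.89
z & x = max(0, 0.01 + 0.11 − 1) = max(0, -0.88) = 0.00
~x & (z & x) = max(0, 0.89 + 0.00 − 1) = max(0, -0.11) = 0.00
((y & y) & y) -> (~x & (z & x)) = min(1, 1 − 0.88 + 0.00) = min(1, 0.12) = 0.12

0.12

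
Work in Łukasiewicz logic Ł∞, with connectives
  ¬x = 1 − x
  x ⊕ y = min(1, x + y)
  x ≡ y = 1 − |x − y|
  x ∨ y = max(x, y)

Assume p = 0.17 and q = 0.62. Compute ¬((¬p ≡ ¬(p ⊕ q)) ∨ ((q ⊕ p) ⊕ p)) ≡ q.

0.42

¬p = 1 − 0.17 = 0.83
p ⊕ q = min(1, 0.17 + 0.62) = min(1, 0.79) = 0.79
¬(p ⊕ q) = 1 − 0.79 = 0.21
¬p ≡ ¬(p ⊕ q) = 1 − |0.83 − 0.21| = 1 − 0.62 = 0.38
q ⊕ p = min(1, 0.62 + 0.17) = min(1, 0.79) = 0.79
(q ⊕ p) ⊕ p = min(1, 0.79 + 0.17) = min(1, 0.96) = 0.96
(¬p ≡ ¬(p ⊕ q)) ∨ ((q ⊕ p) ⊕ p) = max(0.38, 0.96) = 0.96
¬((¬p ≡ ¬(p ⊕ q)) ∨ ((q ⊕ p) ⊕ p)) = 1 − 0.96 = 0.04
¬((¬p ≡ ¬(p ⊕ q)) ∨ ((q ⊕ p) ⊕ p)) ≡ q = 1 − |0.04 − 0.62| = 1 − 0.58 = 0.42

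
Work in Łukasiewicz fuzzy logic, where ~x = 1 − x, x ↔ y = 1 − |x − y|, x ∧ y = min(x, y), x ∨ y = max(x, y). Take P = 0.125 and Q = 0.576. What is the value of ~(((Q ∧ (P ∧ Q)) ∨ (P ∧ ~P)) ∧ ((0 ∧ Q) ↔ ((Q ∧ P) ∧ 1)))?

P ∧ Q = min(0.125, 0.576) = 0.125
Q ∧ (P ∧ Q) = min(0.576, 0.125) = 0.125
~P = 1 − 0.125 = 0.875
P ∧ ~P = min(0.125, 0.875) = 0.125
(Q ∧ (P ∧ Q)) ∨ (P ∧ ~P) = max(0.125, 0.125) = 0.125
0 ∧ Q = min(0.000, 0.576) = 0.000
Q ∧ P = min(0.576, 0.125) = 0.125
(Q ∧ P) ∧ 1 = min(0.125, 1.000) = 0.125
(0 ∧ Q) ↔ ((Q ∧ P) ∧ 1) = 1 − |0.000 − 0.125| = 1 − 0.125 = 0.875
((Q ∧ (P ∧ Q)) ∨ (P ∧ ~P)) ∧ ((0 ∧ Q) ↔ ((Q ∧ P) ∧ 1)) = min(0.125, 0.875) = 0.125
~(((Q ∧ (P ∧ Q)) ∨ (P ∧ ~P)) ∧ ((0 ∧ Q) ↔ ((Q ∧ P) ∧ 1))) = 1 − 0.125 = 0.875

0.875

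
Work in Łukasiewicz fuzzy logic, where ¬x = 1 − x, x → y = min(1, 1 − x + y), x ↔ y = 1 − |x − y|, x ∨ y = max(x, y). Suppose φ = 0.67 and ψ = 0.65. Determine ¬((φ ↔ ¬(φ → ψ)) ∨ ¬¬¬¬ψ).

φ → ψ = min(1, 1 − 0.67 + 0.65) = min(1, 0.98) = 0.98
¬(φ → ψ) = 1 − 0.98 = 0.02
φ ↔ ¬(φ → ψ) = 1 − |0.67 − 0.02| = 1 − 0.65 = 0.35
¬ψ = 1 − 0.65 = 0.35
¬¬ψ = 1 − 0.35 = 0.65
¬¬¬ψ = 1 − 0.65 = 0.35
¬¬¬¬ψ = 1 − 0.35 = 0.65
(φ ↔ ¬(φ → ψ)) ∨ ¬¬¬¬ψ = max(0.35, 0.65) = 0.65
¬((φ ↔ ¬(φ → ψ)) ∨ ¬¬¬¬ψ) = 1 − 0.65 = 0.35

0.35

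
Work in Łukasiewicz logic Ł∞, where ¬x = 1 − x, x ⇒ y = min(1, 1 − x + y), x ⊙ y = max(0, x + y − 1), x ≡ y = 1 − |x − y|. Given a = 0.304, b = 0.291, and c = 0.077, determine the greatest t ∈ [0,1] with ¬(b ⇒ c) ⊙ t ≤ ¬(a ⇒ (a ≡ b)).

0.786

b ⇒ c = min(1, 1 − 0.291 + 0.077) = min(1, 0.786) = 0.786
¬(b ⇒ c) = 1 − 0.786 = 0.214
So the left factor is ¬(b ⇒ c) = 0.214.
a ≡ b = 1 − |0.304 − 0.291| = 1 − 0.013 = 0.987
a ⇒ (a ≡ b) = min(1, 1 − 0.304 + 0.987) = min(1, 1.683) = 1.000
¬(a ⇒ (a ≡ b)) = 1 − 1.000 = 0.000
So the right-hand bound is ¬(a ⇒ (a ≡ b)) = 0.000.
The residuum of the Łukasiewicz t-norm gives the supremum: min(1, 1 − 0.214 + 0.000).
1 − 0.214 + 0.000 = 0.786, so t = min(1, 0.786) = 0.786.
Check: 0.214 ⊙ 0.786 = max(0, 0.000) = 0.000 ≤ 0.000.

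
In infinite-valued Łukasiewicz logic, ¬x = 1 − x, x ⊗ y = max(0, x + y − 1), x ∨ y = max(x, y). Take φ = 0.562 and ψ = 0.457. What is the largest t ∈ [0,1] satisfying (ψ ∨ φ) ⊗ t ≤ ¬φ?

0.876

ψ ∨ φ = max(0.457, 0.562) = 0.562
So the left factor is ψ ∨ φ = 0.562.
¬φ = 1 − 0.562 = 0.438
So the right-hand bound is ¬φ = 0.438.
The residuum of the Łukasiewicz t-norm gives the supremum: min(1, 1 − 0.562 + 0.438).
1 − 0.562 + 0.438 = 0.876, so t = min(1, 0.876) = 0.876.
Check: 0.562 ⊗ 0.876 = max(0, 0.438) = 0.438 ≤ 0.438.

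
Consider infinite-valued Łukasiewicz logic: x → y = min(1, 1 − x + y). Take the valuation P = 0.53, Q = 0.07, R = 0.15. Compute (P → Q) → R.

0.61

P → Q = min(1, 1 − 0.53 + 0.07) = min(1, 0.54) = 0.54
(P → Q) → R = min(1, 1 − 0.54 + 0.15) = min(1, 0.61) = 0.61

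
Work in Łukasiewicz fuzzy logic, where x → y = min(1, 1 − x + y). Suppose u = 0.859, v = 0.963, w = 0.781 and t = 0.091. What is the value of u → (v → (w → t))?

0.488

w → t = min(1, 1 − 0.781 + 0.091) = min(1, 0.310) = 0.310
v → (w → t) = min(1, 1 − 0.963 + 0.310) = min(1, 0.347) = 0.347
u → (v → (w → t)) = min(1, 1 − 0.859 + 0.347) = min(1, 0.488) = 0.488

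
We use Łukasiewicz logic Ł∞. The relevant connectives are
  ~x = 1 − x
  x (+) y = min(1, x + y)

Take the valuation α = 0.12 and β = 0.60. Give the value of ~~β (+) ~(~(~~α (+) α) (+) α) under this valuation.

0.72

~β = 1 − 0.60 = 0.40
~~β = 1 − 0.40 = 0.60
~α = 1 − 0.12 = 0.88
~~α = 1 − 0.88 = 0.12
~~α (+) α = min(1, 0.12 + 0.12) = min(1, 0.24) = 0.24
~(~~α (+) α) = 1 − 0.24 = 0.76
~(~~α (+) α) (+) α = min(1, 0.76 + 0.12) = min(1, 0.88) = 0.88
~(~(~~α (+) α) (+) α) = 1 − 0.88 = 0.12
~~β (+) ~(~(~~α (+) α) (+) α) = min(1, 0.60 + 0.12) = min(1, 0.72) = 0.72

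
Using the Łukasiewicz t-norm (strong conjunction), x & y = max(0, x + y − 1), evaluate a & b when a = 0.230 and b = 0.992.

0.222

a & b = max(0, 0.230 + 0.992 − 1) = max(0, 0.222) = 0.222
For comparison, the Gödel (minimum) t-norm min(x, y) would give 0.230.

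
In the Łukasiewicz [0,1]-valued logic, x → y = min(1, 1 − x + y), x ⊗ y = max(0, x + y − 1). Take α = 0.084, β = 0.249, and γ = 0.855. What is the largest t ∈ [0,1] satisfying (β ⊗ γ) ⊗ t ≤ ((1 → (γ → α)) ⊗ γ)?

0.980

β ⊗ γ = max(0, 0.249 + 0.855 − 1) = max(0, 0.104) = 0.104
So the left factor is β ⊗ γ = 0.104.
γ → α = min(1, 1 − 0.855 + 0.084) = min(1, 0.229) = 0.229
1 → (γ → α) = min(1, 1 − 1.000 + 0.229) = min(1, 0.229) = 0.229
(1 → (γ → α)) ⊗ γ = max(0, 0.229 + 0.855 − 1) = max(0, 0.084) = 0.084
So the right-hand bound is (1 → (γ → α)) ⊗ γ = 0.084.
The residuum of the Łukasiewicz t-norm gives the supremum: min(1, 1 − 0.104 + 0.084).
1 − 0.104 + 0.084 = 0.980, so t = min(1, 0.980) = 0.980.
Check: 0.104 ⊗ 0.980 = max(0, 0.084) = 0.084 ≤ 0.084.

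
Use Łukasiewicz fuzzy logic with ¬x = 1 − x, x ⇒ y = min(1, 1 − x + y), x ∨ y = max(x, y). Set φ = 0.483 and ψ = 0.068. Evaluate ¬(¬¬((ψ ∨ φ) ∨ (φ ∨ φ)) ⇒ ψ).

0.415

ψ ∨ φ = max(0.068, 0.483) = 0.483
φ ∨ φ = max(0.483, 0.483) = 0.483
(ψ ∨ φ) ∨ (φ ∨ φ) = max(0.483, 0.483) = 0.483
¬((ψ ∨ φ) ∨ (φ ∨ φ)) = 1 − 0.483 = 0.517
¬¬((ψ ∨ φ) ∨ (φ ∨ φ)) = 1 − 0.517 = 0.483
¬¬((ψ ∨ φ) ∨ (φ ∨ φ)) ⇒ ψ = min(1, 1 − 0.483 + 0.068) = min(1, 0.585) = 0.585
¬(¬¬((ψ ∨ φ) ∨ (φ ∨ φ)) ⇒ ψ) = 1 − 0.585 = 0.415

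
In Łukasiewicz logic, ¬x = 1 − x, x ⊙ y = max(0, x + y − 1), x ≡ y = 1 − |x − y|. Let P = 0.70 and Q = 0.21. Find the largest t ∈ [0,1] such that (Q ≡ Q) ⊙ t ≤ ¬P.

0.30

Q ≡ Q = 1 − |0.21 − 0.21| = 1 − 0.00 = 1.00
So the left factor is Q ≡ Q = 1.00.
¬P = 1 − 0.70 = 0.30
So the right-hand bound is ¬P = 0.30.
The residuum of the Łukasiewicz t-norm gives the supremum: min(1, 1 − 1.00 + 0.30).
1 − 1.00 + 0.30 = 0.30, so t = min(1, 0.30) = 0.30.
Check: 1.00 ⊙ 0.30 = max(0, 0.30) = 0.30 ≤ 0.30.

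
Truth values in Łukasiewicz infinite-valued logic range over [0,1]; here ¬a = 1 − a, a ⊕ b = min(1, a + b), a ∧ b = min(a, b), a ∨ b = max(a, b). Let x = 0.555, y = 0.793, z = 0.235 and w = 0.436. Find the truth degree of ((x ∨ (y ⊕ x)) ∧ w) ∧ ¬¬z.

y ⊕ x = min(1, 0.793 + 0.555) = min(1, 1.348) = 1.000
x ∨ (y ⊕ x) = max(0.555, 1.000) = 1.000
(x ∨ (y ⊕ x)) ∧ w = min(1.000, 0.436) = 0.436
¬z = 1 − 0.235 = 0.765
¬¬z = 1 − 0.765 = 0.235
((x ∨ (y ⊕ x)) ∧ w) ∧ ¬¬z = min(0.436, 0.235) = 0.235

0.235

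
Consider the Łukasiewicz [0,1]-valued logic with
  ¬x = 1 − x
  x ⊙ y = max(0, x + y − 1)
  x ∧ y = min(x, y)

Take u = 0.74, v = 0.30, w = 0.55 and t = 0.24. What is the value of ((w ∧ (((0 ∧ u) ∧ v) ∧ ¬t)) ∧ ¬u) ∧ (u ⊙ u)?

0.00

0 ∧ u = min(0.00, 0.74) = 0.00
(0 ∧ u) ∧ v = min(0.00, 0.30) = 0.00
¬t = 1 − 0.24 = 0.76
((0 ∧ u) ∧ v) ∧ ¬t = min(0.00, 0.76) = 0.00
w ∧ (((0 ∧ u) ∧ v) ∧ ¬t) = min(0.55, 0.00) = 0.00
¬u = 1 − 0.74 = 0.26
(w ∧ (((0 ∧ u) ∧ v) ∧ ¬t)) ∧ ¬u = min(0.00, 0.26) = 0.00
u ⊙ u = max(0, 0.74 + 0.74 − 1) = max(0, 0.48) = 0.48
((w ∧ (((0 ∧ u) ∧ v) ∧ ¬t)) ∧ ¬u) ∧ (u ⊙ u) = min(0.00, 0.48) = 0.00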